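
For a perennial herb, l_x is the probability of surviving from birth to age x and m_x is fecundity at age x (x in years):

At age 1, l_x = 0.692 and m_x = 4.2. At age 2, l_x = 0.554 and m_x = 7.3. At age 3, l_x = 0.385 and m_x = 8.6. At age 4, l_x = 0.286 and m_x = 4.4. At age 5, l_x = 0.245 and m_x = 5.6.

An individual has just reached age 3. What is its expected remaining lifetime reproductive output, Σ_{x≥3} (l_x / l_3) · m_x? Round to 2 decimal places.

15.43

l_3 = 0.385. Conditional survival from age 3 to x is l_x / l_3.
  x=3: (0.385/0.385) × 8.6 = 8.6000
  x=4: (0.286/0.385) × 4.4 = 3.2686
  x=5: (0.245/0.385) × 5.6 = 3.5636
Sum = 8.6000 + 3.2686 + 3.5636 = 15.4322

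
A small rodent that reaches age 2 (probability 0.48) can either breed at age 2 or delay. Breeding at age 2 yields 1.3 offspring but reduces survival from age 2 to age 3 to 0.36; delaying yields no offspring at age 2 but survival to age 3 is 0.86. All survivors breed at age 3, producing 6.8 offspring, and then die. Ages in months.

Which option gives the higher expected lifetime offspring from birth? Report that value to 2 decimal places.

2.81

breed at age 2: R₀ = 0.48 × (1.3 + 0.36 × 6.8) = 0.48 × 3.7480 = 1.7990
delay to age 3: R₀ = 0.48 × (0.86 × 6.8) = 0.48 × 5.8480 = 2.8070
Higher: delay to age 3 (2.8070).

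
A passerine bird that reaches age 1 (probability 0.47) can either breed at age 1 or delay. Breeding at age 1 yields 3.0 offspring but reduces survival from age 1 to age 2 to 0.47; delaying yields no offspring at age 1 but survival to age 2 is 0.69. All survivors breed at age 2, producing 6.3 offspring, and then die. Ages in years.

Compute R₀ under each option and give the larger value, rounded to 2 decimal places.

breed at age 1: R₀ = 0.47 × (3.0 + 0.47 × 6.3) = 0.47 × 5.9610 = 2.8017
delay to age 2: R₀ = 0.47 × (0.69 × 6.3) = 0.47 × 4.3470 = 2.0431
Higher: breed at age 1 (2.8017).

2.80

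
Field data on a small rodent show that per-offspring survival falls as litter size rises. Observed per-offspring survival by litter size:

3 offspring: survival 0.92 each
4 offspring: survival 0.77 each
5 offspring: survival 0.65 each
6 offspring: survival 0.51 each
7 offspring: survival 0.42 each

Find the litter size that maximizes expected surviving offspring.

Expected surviving offspring = c × s(c):
  c=3: 3 × 0.92 = 2.760
  c=4: 4 × 0.77 = 3.080
  c=5: 5 × 0.65 = 3.250
  c=6: 6 × 0.51 = 3.060
  c=7: 7 × 0.42 = 2.940
Maximum at c = 5 (3.250 surviving offspring).

5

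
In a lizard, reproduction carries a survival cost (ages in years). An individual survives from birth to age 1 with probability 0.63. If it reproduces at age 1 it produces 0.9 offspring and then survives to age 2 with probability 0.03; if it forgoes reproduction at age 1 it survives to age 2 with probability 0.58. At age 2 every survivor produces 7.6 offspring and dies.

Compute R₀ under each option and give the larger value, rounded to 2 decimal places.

breed at age 1: R₀ = 0.63 × (0.9 + 0.03 × 7.6) = 0.63 × 1.1280 = 0.7106
delay to age 2: R₀ = 0.63 × (0.58 × 7.6) = 0.63 × 4.4080 = 2.7770
Higher: delay to age 2 (2.7770).

2.78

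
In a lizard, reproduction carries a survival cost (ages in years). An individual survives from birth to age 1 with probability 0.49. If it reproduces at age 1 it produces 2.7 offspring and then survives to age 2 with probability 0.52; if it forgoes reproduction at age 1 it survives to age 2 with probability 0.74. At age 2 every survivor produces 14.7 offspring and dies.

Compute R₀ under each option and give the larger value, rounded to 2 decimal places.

breed at age 1: R₀ = 0.49 × (2.7 + 0.52 × 14.7) = 0.49 × 10.3440 = 5.0686
delay to age 2: R₀ = 0.49 × (0.74 × 14.7) = 0.49 × 10.8780 = 5.3302
Higher: delay to age 2 (5.3302).

5.33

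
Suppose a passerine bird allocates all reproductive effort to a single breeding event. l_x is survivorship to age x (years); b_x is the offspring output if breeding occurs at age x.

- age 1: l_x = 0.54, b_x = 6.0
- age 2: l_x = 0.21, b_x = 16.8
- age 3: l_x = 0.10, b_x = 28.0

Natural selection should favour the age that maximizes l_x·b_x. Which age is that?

Expected offspring if breeding at age x = l_x × b_x:
  age 1: 0.54 × 6.0 = 3.240
  age 2: 0.21 × 16.8 = 3.528
  age 3: 0.10 × 28.0 = 2.800
Maximum at age 2 (3.528).

2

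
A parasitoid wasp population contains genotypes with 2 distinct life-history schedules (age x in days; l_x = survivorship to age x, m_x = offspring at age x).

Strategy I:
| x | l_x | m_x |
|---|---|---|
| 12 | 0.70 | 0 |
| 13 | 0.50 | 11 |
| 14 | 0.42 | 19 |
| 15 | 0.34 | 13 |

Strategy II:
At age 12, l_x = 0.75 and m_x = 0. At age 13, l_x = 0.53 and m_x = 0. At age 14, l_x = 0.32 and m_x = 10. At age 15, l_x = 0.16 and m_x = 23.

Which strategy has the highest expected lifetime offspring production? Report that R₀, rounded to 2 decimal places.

Strategy I: R₀ = 0.70×0 + 0.50×11 + 0.42×19 + 0.34×13 = 17.9000
Strategy II: R₀ = 0.75×0 + 0.53×0 + 0.32×10 + 0.16×23 = 6.8800
Highest R₀: strategy I with 17.9000.

17.90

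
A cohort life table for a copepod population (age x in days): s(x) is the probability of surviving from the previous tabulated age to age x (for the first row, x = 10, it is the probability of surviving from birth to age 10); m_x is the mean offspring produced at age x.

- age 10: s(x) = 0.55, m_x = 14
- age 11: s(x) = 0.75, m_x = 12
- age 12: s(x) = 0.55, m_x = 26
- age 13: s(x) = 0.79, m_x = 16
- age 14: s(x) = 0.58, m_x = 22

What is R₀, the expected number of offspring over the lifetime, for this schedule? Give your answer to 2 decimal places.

Survivorship from birth: l_x = s_10·s_11·…·s_x.
  l_10 = 0.55000
  l_11 = 0.41250
  l_12 = 0.22688
  l_13 = 0.17923
  l_14 = 0.10395
R₀ = Σ l_x m_x:
  age 10: 0.55000 × 14 = 7.7000
  age 11: 0.41250 × 12 = 4.9500
  age 12: 0.22688 × 26 = 5.8989
  age 13: 0.17923 × 16 = 2.8677
  age 14: 0.10395 × 22 = 2.2869
R₀ = 7.7000 + 4.9500 + 5.8989 + 2.8677 + 2.2869 = 23.7035

23.70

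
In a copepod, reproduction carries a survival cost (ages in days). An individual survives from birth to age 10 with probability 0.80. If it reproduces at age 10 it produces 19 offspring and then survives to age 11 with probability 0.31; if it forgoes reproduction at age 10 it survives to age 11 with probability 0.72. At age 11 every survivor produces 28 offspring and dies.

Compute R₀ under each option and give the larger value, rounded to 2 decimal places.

breed at age 10: R₀ = 0.80 × (19 + 0.31 × 28) = 0.80 × 27.6800 = 22.1440
delay to age 11: R₀ = 0.80 × (0.72 × 28) = 0.80 × 20.1600 = 16.1280
Higher: breed at age 10 (22.1440).

22.14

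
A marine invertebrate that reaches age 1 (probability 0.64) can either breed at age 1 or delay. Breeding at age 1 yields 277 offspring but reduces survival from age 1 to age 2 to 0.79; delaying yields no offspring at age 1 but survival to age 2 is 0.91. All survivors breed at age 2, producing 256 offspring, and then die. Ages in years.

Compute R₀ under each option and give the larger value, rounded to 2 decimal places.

breed at age 1: R₀ = 0.64 × (277 + 0.79 × 256) = 0.64 × 479.2400 = 306.7136
delay to age 2: R₀ = 0.64 × (0.91 × 256) = 0.64 × 232.9600 = 149.0944
Higher: breed at age 1 (306.7136).

306.71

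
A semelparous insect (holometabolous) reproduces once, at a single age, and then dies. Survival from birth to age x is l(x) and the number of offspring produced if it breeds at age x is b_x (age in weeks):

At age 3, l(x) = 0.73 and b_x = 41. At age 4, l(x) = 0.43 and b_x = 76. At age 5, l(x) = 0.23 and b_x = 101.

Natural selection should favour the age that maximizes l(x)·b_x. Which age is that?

Expected offspring if breeding at age x = l(x) × b_x:
  age 3: 0.73 × 41 = 29.930
  age 4: 0.43 × 76 = 32.680
  age 5: 0.23 × 101 = 23.230
Maximum at age 4 (32.680).

4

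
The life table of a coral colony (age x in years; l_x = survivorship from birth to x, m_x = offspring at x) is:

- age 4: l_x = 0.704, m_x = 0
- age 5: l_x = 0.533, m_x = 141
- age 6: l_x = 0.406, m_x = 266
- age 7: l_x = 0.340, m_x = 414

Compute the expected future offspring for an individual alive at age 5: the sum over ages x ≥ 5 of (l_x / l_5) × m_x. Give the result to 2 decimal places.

l_5 = 0.533. Conditional survival from age 5 to x is l_x / l_5.
  x=5: (0.533/0.533) × 141 = 141.0000
  x=6: (0.406/0.533) × 266 = 202.6191
  x=7: (0.340/0.533) × 414 = 264.0901
Sum = 141.0000 + 202.6191 + 264.0901 = 607.7092

607.71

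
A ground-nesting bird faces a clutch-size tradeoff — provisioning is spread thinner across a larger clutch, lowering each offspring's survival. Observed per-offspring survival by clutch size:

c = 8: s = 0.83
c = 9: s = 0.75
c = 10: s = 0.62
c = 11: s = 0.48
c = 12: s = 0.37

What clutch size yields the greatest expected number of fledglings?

9

Expected fledglings = c × s(c):
  c=8: 8 × 0.83 = 6.640
  c=9: 9 × 0.75 = 6.750
  c=10: 10 × 0.62 = 6.200
  c=11: 11 × 0.48 = 5.280
  c=12: 12 × 0.37 = 4.440
Maximum at c = 9 (6.750 fledglings).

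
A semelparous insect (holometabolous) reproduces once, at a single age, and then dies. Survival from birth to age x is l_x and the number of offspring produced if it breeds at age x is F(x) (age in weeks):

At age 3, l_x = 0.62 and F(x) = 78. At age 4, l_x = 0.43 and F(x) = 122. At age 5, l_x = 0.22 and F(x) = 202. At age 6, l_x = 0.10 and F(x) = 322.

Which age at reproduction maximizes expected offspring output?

Expected offspring if breeding at age x = l_x × F(x):
  age 3: 0.62 × 78 = 48.360
  age 4: 0.43 × 122 = 52.460
  age 5: 0.22 × 202 = 44.440
  age 6: 0.10 × 322 = 32.200
Maximum at age 4 (52.460).

4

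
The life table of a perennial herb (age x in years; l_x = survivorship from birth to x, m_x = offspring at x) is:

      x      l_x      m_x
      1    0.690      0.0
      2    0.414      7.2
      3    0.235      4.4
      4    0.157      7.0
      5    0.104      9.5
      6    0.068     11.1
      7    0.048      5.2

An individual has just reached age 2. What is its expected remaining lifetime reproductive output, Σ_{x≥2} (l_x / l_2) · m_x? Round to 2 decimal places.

l_2 = 0.414. Conditional survival from age 2 to x is l_x / l_2.
  x=2: (0.414/0.414) × 7.2 = 7.2000
  x=3: (0.235/0.414) × 4.4 = 2.4976
  x=4: (0.157/0.414) × 7.0 = 2.6546
  x=5: (0.104/0.414) × 9.5 = 2.3865
  x=6: (0.068/0.414) × 11.1 = 1.8232
  x=7: (0.048/0.414) × 5.2 = 0.6029
Sum = 7.2000 + 2.4976 + 2.6546 + 2.3865 + 1.8232 + 0.6029 = 17.1647

17.16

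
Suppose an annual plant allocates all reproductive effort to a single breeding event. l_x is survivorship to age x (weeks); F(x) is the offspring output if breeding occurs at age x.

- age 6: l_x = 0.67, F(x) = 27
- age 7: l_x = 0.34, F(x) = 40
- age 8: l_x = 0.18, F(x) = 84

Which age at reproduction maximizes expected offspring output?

Expected offspring if breeding at age x = l_x × F(x):
  age 6: 0.67 × 27 = 18.090
  age 7: 0.34 × 40 = 13.600
  age 8: 0.18 × 84 = 15.120
Maximum at age 6 (18.090).

6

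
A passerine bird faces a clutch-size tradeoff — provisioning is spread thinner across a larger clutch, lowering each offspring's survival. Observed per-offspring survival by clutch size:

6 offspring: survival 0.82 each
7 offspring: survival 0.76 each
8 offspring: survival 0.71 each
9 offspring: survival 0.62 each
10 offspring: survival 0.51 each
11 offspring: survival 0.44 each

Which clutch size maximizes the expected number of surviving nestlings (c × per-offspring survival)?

Expected surviving nestlings = c × s(c):
  c=6: 6 × 0.82 = 4.920
  c=7: 7 × 0.76 = 5.320
  c=8: 8 × 0.71 = 5.680
  c=9: 9 × 0.62 = 5.580
  c=10: 10 × 0.51 = 5.100
  c=11: 11 × 0.44 = 4.840
Maximum at c = 8 (5.680 surviving nestlings).

8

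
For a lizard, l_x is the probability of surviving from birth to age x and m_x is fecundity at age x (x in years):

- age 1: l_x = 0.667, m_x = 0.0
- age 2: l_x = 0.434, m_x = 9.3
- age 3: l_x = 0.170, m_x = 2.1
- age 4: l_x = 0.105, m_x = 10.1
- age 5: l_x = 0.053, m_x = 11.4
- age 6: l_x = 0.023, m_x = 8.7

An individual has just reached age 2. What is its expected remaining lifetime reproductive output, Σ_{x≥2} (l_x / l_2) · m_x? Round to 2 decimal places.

l_2 = 0.434. Conditional survival from age 2 to x is l_x / l_2.
  x=2: (0.434/0.434) × 9.3 = 9.3000
  x=3: (0.170/0.434) × 2.1 = 0.8226
  x=4: (0.105/0.434) × 10.1 = 2.4435
  x=5: (0.053/0.434) × 11.4 = 1.3922
  x=6: (0.023/0.434) × 8.7 = 0.4611
Sum = 9.3000 + 0.8226 + 2.4435 + 1.3922 + 0.4611 = 14.4194

14.42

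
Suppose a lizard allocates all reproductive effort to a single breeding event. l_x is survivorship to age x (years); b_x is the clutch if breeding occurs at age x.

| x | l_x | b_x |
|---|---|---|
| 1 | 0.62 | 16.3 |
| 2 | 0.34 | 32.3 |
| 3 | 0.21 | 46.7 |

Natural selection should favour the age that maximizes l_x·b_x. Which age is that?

2

Expected offspring if breeding at age x = l_x × b_x:
  age 1: 0.62 × 16.3 = 10.106
  age 2: 0.34 × 32.3 = 10.982
  age 3: 0.21 × 46.7 = 9.807
Maximum at age 2 (10.982).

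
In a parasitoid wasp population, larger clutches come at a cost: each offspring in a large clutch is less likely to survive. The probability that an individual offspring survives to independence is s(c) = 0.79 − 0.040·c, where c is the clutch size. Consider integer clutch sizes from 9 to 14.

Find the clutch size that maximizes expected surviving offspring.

Expected surviving offspring = c × s(c):
  c=9: 9 × 0.430 = 3.870
  c=10: 10 × 0.390 = 3.900
  c=11: 11 × 0.350 = 3.850
  c=12: 12 × 0.310 = 3.720
  c=13: 13 × 0.270 = 3.510
  c=14: 14 × 0.230 = 3.220
Maximum at c = 10 (3.900 surviving offspring).

10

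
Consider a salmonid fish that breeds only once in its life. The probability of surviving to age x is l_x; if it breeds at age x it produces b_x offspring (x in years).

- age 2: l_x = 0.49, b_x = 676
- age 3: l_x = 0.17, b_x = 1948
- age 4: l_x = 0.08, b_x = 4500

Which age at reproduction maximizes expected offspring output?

4

Expected offspring if breeding at age x = l_x × b_x:
  age 2: 0.49 × 676 = 331.240
  age 3: 0.17 × 1948 = 331.160
  age 4: 0.08 × 4500 = 360.000
Maximum at age 4 (360.000).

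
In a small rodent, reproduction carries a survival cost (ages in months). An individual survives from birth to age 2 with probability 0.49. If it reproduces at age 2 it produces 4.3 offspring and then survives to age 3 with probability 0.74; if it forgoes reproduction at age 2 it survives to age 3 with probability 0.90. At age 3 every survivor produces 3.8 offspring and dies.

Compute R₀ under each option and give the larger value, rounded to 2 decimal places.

3.48

breed at age 2: R₀ = 0.49 × (4.3 + 0.74 × 3.8) = 0.49 × 7.1120 = 3.4849
delay to age 3: R₀ = 0.49 × (0.90 × 3.8) = 0.49 × 3.4200 = 1.6758
Higher: breed at age 2 (3.4849).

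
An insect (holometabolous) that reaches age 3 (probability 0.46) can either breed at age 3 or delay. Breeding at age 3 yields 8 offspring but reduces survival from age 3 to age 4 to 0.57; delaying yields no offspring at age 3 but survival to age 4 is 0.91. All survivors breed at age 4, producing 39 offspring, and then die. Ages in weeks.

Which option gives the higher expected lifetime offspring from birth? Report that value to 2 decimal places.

breed at age 3: R₀ = 0.46 × (8 + 0.57 × 39) = 0.46 × 30.2300 = 13.9058
delay to age 4: R₀ = 0.46 × (0.91 × 39) = 0.46 × 35.4900 = 16.3254
Higher: delay to age 4 (16.3254).

16.33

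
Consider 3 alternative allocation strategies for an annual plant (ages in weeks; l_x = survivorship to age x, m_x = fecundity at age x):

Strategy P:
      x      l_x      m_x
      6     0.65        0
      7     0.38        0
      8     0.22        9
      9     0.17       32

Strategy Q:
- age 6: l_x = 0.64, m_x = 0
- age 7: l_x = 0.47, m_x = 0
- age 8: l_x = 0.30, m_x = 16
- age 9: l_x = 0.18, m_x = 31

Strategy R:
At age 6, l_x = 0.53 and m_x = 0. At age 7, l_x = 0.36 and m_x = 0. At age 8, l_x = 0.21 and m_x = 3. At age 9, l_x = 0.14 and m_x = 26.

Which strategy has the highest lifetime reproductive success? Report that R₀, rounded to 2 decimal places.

Strategy P: R₀ = 0.65×0 + 0.38×0 + 0.22×9 + 0.17×32 = 7.4200
Strategy Q: R₀ = 0.64×0 + 0.47×0 + 0.30×16 + 0.18×31 = 10.3800
Strategy R: R₀ = 0.53×0 + 0.36×0 + 0.21×3 + 0.14×26 = 4.2700
Highest R₀: strategy Q with 10.3800.

10.38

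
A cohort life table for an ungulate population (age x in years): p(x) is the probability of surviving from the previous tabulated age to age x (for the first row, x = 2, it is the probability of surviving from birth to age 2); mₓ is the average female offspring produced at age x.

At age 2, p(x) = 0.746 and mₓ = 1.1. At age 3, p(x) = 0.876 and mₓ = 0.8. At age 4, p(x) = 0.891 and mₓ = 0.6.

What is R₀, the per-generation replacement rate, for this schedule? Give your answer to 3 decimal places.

1.693

Survivorship from birth: l_x = p_2·p_3·…·p_x.
  l_2 = 0.74600
  l_3 = 0.65350
  l_4 = 0.58226
R₀ = Σ l_x mₓ:
  age 2: 0.74600 × 1.1 = 0.8206
  age 3: 0.65350 × 0.8 = 0.5228
  age 4: 0.58226 × 0.6 = 0.3494
R₀ = 0.8206 + 0.5228 + 0.3494 = 1.6928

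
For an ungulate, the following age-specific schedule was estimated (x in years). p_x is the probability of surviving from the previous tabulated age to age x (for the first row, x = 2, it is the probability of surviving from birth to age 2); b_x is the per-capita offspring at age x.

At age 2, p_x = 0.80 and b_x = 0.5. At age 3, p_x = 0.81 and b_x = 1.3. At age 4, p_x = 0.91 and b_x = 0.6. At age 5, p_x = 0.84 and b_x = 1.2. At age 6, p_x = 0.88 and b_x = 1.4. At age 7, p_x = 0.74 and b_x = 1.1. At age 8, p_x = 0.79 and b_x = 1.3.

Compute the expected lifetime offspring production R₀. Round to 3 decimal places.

Survivorship from birth: l_x = p_2·p_3·…·p_x.
  l_2 = 0.80000
  l_3 = 0.64800
  l_4 = 0.58968
  l_5 = 0.49533
  l_6 = 0.43589
  l_7 = 0.32256
  l_8 = 0.25482
R₀ = Σ l_x b_x:
  age 2: 0.80000 × 0.5 = 0.4000
  age 3: 0.64800 × 1.3 = 0.8424
  age 4: 0.58968 × 0.6 = 0.3538
  age 5: 0.49533 × 1.2 = 0.5944
  age 6: 0.43589 × 1.4 = 0.6102
  age 7: 0.32256 × 1.1 = 0.3548
  age 8: 0.25482 × 1.3 = 0.3313
R₀ = 0.4000 + 0.8424 + 0.3538 + 0.5944 + 0.6102 + 0.3548 + 0.3313 = 3.4869

3.487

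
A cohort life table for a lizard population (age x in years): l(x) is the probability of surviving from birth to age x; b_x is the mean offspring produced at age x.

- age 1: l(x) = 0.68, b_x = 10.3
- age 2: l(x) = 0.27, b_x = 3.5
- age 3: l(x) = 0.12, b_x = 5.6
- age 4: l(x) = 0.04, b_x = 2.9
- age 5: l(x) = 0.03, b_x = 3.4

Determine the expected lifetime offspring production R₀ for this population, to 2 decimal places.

R₀ = Σ l(x) b_x:
  age 1: 0.68 × 10.3 = 7.0040
  age 2: 0.27 × 3.5 = 0.9450
  age 3: 0.12 × 5.6 = 0.6720
  age 4: 0.04 × 2.9 = 0.1160
  age 5: 0.03 × 3.4 = 0.1020
R₀ = 7.0040 + 0.9450 + 0.6720 + 0.1160 + 0.1020 = 8.8390

8.84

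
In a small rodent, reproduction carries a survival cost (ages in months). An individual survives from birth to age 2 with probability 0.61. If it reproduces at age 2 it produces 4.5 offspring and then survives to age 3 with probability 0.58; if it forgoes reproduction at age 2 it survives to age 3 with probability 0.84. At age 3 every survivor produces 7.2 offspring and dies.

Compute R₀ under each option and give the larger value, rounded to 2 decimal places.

5.29

breed at age 2: R₀ = 0.61 × (4.5 + 0.58 × 7.2) = 0.61 × 8.6760 = 5.2924
delay to age 3: R₀ = 0.61 × (0.84 × 7.2) = 0.61 × 6.0480 = 3.6893
Higher: breed at age 2 (5.2924).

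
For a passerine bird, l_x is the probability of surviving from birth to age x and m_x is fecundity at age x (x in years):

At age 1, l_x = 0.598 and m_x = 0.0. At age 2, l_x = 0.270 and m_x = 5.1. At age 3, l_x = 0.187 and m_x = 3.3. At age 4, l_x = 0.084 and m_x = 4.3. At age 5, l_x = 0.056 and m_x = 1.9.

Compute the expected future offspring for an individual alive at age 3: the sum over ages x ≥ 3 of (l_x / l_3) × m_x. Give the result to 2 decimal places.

l_3 = 0.187. Conditional survival from age 3 to x is l_x / l_3.
  x=3: (0.187/0.187) × 3.3 = 3.3000
  x=4: (0.084/0.187) × 4.3 = 1.9316
  x=5: (0.056/0.187) × 1.9 = 0.5690
Sum = 3.3000 + 1.9316 + 0.5690 = 5.8005

5.80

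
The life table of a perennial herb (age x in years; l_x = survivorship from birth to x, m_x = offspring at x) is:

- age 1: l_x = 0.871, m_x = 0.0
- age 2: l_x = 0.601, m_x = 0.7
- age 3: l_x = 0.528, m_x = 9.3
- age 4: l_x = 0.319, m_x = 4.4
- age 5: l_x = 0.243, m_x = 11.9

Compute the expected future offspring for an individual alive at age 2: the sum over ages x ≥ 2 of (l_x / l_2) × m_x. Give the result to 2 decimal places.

16.02

l_2 = 0.601. Conditional survival from age 2 to x is l_x / l_2.
  x=2: (0.601/0.601) × 0.7 = 0.7000
  x=3: (0.528/0.601) × 9.3 = 8.1704
  x=4: (0.319/0.601) × 4.4 = 2.3354
  x=5: (0.243/0.601) × 11.9 = 4.8115
Sum = 0.7000 + 8.1704 + 2.3354 + 4.8115 = 16.0173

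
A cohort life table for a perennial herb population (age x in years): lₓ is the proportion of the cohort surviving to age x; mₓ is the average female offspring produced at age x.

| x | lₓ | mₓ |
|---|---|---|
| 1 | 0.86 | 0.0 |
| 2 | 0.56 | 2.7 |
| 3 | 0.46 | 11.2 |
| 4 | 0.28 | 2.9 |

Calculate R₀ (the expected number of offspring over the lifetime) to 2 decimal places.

7.48

R₀ = Σ lₓ mₓ:
  age 1: 0.86 × 0.0 = 0.0000
  age 2: 0.56 × 2.7 = 1.5120
  age 3: 0.46 × 11.2 = 5.1520
  age 4: 0.28 × 2.9 = 0.8120
R₀ = 0.0000 + 1.5120 + 5.1520 + 0.8120 = 7.4760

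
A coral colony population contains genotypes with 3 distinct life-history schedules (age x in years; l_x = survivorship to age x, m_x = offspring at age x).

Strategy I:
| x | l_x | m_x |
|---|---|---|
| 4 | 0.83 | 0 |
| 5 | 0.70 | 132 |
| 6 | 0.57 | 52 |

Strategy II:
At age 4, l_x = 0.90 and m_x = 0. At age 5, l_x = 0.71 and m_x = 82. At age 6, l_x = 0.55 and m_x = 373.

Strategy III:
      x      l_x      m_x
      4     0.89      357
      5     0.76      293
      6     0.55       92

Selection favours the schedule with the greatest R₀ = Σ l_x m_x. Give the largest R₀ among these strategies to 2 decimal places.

591.01

Strategy I: R₀ = 0.83×0 + 0.70×132 + 0.57×52 = 122.0400
Strategy II: R₀ = 0.90×0 + 0.71×82 + 0.55×373 = 263.3700
Strategy III: R₀ = 0.89×357 + 0.76×293 + 0.55×92 = 591.0100
Highest R₀: strategy III with 591.0100.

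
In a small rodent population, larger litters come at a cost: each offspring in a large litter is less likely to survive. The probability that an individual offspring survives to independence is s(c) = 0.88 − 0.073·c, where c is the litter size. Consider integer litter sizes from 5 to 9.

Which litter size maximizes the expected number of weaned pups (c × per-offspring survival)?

Expected weaned pups = c × s(c):
  c=5: 5 × 0.515 = 2.575
  c=6: 6 × 0.442 = 2.652
  c=7: 7 × 0.369 = 2.583
  c=8: 8 × 0.296 = 2.368
  c=9: 9 × 0.223 = 2.007
Maximum at c = 6 (2.652 weaned pups).

6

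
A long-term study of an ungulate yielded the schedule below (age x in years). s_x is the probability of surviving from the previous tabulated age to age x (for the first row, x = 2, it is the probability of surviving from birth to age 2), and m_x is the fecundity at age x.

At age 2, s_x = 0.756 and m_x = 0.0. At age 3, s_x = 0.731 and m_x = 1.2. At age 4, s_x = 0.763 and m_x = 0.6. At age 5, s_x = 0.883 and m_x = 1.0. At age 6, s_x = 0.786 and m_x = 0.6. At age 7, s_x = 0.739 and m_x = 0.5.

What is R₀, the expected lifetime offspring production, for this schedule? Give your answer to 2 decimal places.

1.57

Survivorship from birth: l_x = s_2·s_3·…·s_x.
  l_2 = 0.75600
  l_3 = 0.55264
  l_4 = 0.42166
  l_5 = 0.37233
  l_6 = 0.29265
  l_7 = 0.21627
R₀ = Σ l_x m_x:
  age 2: 0.75600 × 0.0 = 0.0000
  age 3: 0.55264 × 1.2 = 0.6632
  age 4: 0.42166 × 0.6 = 0.2530
  age 5: 0.37233 × 1.0 = 0.3723
  age 6: 0.29265 × 0.6 = 0.1756
  age 7: 0.21627 × 0.5 = 0.1081
R₀ = 0.0000 + 0.6632 + 0.2530 + 0.3723 + 0.1756 + 0.1081 = 1.5722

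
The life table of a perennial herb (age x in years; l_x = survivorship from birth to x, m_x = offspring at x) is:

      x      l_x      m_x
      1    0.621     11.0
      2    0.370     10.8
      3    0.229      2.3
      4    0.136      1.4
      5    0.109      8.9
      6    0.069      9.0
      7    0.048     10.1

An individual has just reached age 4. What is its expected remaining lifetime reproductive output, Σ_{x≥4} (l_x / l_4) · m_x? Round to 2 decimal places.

16.66

l_4 = 0.136. Conditional survival from age 4 to x is l_x / l_4.
  x=4: (0.136/0.136) × 1.4 = 1.4000
  x=5: (0.109/0.136) × 8.9 = 7.1331
  x=6: (0.069/0.136) × 9.0 = 4.5662
  x=7: (0.048/0.136) × 10.1 = 3.5647
Sum = 1.4000 + 7.1331 + 4.5662 + 3.5647 = 16.6640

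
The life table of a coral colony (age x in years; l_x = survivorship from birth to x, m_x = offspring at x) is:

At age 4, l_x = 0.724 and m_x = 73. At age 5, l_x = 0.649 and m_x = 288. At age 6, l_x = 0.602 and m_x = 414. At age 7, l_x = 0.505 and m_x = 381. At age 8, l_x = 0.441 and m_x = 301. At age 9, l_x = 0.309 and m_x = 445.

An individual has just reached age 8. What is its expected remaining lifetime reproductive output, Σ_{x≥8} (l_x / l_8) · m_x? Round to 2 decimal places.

l_8 = 0.441. Conditional survival from age 8 to x is l_x / l_8.
  x=8: (0.441/0.441) × 301 = 301.0000
  x=9: (0.309/0.441) × 445 = 311.8027
Sum = 301.0000 + 311.8027 = 612.8027

612.80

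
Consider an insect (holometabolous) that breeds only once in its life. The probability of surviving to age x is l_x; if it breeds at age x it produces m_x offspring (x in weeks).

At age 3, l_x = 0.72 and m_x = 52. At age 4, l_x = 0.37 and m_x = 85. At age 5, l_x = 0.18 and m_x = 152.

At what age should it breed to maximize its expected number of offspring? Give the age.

3

Expected offspring if breeding at age x = l_x × m_x:
  age 3: 0.72 × 52 = 37.440
  age 4: 0.37 × 85 = 31.450
  age 5: 0.18 × 152 = 27.360
Maximum at age 3 (37.440).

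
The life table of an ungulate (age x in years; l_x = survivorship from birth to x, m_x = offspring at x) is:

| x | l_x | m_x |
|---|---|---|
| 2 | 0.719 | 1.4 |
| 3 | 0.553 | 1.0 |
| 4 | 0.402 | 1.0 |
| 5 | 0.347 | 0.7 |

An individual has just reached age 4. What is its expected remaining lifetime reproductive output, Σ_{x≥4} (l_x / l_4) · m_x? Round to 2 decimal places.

1.60

l_4 = 0.402. Conditional survival from age 4 to x is l_x / l_4.
  x=4: (0.402/0.402) × 1.0 = 1.0000
  x=5: (0.347/0.402) × 0.7 = 0.6042
Sum = 1.0000 + 0.6042 = 1.6042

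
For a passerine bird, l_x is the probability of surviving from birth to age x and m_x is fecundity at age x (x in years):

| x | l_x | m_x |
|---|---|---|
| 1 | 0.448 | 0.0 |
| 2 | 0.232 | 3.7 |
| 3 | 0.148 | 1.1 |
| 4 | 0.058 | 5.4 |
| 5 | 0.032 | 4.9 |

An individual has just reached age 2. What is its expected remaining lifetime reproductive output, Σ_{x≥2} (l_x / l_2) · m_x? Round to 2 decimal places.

6.43

l_2 = 0.232. Conditional survival from age 2 to x is l_x / l_2.
  x=2: (0.232/0.232) × 3.7 = 3.7000
  x=3: (0.148/0.232) × 1.1 = 0.7017
  x=4: (0.058/0.232) × 5.4 = 1.3500
  x=5: (0.032/0.232) × 4.9 = 0.6759
Sum = 3.7000 + 0.7017 + 1.3500 + 0.6759 = 6.4276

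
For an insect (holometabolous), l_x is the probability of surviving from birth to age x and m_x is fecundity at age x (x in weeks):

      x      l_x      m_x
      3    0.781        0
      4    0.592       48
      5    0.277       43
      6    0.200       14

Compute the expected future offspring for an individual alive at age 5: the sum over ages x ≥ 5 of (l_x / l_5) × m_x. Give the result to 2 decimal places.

53.11

l_5 = 0.277. Conditional survival from age 5 to x is l_x / l_5.
  x=5: (0.277/0.277) × 43 = 43.0000
  x=6: (0.200/0.277) × 14 = 10.1083
Sum = 43.0000 + 10.1083 = 53.1083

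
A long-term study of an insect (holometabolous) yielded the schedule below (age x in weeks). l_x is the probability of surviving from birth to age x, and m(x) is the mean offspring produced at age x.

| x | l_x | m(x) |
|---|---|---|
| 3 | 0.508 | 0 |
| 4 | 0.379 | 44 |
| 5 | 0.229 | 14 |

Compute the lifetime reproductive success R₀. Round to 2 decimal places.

R₀ = Σ l_x m(x):
  age 3: 0.508 × 0 = 0.0000
  age 4: 0.379 × 44 = 16.6760
  age 5: 0.229 × 14 = 3.2060
R₀ = 0.0000 + 16.6760 + 3.2060 = 19.8820

19.88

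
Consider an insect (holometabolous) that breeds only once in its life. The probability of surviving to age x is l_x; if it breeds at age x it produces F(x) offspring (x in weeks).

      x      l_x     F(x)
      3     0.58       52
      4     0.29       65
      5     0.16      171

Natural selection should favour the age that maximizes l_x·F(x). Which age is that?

3

Expected offspring if breeding at age x = l_x × F(x):
  age 3: 0.58 × 52 = 30.160
  age 4: 0.29 × 65 = 18.850
  age 5: 0.16 × 171 = 27.360
Maximum at age 3 (30.160).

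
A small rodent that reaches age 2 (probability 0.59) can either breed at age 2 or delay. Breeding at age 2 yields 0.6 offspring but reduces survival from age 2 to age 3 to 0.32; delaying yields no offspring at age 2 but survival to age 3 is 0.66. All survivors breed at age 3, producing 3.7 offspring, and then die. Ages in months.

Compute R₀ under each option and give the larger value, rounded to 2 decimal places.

breed at age 2: R₀ = 0.59 × (0.6 + 0.32 × 3.7) = 0.59 × 1.7840 = 1.0526
delay to age 3: R₀ = 0.59 × (0.66 × 3.7) = 0.59 × 2.4420 = 1.4408
Higher: delay to age 3 (1.4408).

1.44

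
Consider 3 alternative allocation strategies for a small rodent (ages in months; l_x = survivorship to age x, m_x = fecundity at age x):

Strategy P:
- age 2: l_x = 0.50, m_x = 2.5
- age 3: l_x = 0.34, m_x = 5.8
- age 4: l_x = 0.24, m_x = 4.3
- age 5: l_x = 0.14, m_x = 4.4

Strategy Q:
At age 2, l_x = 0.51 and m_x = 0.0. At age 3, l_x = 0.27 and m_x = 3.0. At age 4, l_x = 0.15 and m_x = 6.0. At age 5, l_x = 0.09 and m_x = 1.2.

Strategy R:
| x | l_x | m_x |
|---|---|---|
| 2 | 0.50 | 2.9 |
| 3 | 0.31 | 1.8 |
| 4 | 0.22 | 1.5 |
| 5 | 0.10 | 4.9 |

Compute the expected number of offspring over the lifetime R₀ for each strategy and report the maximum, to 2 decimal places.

Strategy P: R₀ = 0.50×2.5 + 0.34×5.8 + 0.24×4.3 + 0.14×4.4 = 4.8700
Strategy Q: R₀ = 0.51×0.0 + 0.27×3.0 + 0.15×6.0 + 0.09×1.2 = 1.8180
Strategy R: R₀ = 0.50×2.9 + 0.31×1.8 + 0.22×1.5 + 0.10×4.9 = 2.8280
Highest R₀: strategy P with 4.8700.

4.87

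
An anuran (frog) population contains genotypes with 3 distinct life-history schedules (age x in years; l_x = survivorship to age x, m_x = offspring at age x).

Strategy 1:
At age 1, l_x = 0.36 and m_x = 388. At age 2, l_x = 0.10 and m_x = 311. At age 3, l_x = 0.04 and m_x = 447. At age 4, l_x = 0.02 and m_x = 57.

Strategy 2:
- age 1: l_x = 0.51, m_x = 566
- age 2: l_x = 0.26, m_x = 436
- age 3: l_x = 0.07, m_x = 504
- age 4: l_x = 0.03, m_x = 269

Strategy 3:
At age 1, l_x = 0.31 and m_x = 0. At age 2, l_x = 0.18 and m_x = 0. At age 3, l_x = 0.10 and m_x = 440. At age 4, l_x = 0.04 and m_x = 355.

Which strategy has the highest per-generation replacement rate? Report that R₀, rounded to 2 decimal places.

445.37

Strategy 1: R₀ = 0.36×388 + 0.10×311 + 0.04×447 + 0.02×57 = 189.8000
Strategy 2: R₀ = 0.51×566 + 0.26×436 + 0.07×504 + 0.03×269 = 445.3700
Strategy 3: R₀ = 0.31×0 + 0.18×0 + 0.10×440 + 0.04×355 = 58.2000
Highest R₀: strategy 2 with 445.3700.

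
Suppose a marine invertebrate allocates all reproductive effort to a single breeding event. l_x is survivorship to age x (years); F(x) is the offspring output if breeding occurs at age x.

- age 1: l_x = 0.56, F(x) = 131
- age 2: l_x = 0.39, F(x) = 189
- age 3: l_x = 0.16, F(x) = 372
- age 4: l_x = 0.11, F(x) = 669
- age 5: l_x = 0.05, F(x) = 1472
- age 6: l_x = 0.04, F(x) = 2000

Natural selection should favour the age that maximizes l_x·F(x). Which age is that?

6

Expected offspring if breeding at age x = l_x × F(x):
  age 1: 0.56 × 131 = 73.360
  age 2: 0.39 × 189 = 73.710
  age 3: 0.16 × 372 = 59.520
  age 4: 0.11 × 669 = 73.590
  age 5: 0.05 × 1472 = 73.600
  age 6: 0.04 × 2000 = 80.000
Maximum at age 6 (80.000).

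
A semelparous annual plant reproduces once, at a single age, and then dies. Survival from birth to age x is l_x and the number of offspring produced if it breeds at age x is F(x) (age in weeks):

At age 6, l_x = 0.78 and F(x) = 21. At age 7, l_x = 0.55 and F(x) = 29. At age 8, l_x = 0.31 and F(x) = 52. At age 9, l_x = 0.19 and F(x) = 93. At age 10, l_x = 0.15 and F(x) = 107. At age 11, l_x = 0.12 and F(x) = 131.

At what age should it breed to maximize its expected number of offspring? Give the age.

Expected offspring if breeding at age x = l_x × F(x):
  age 6: 0.78 × 21 = 16.380
  age 7: 0.55 × 29 = 15.950
  age 8: 0.31 × 52 = 16.120
  age 9: 0.19 × 93 = 17.670
  age 10: 0.15 × 107 = 16.050
  age 11: 0.12 × 131 = 15.720
Maximum at age 9 (17.670).

9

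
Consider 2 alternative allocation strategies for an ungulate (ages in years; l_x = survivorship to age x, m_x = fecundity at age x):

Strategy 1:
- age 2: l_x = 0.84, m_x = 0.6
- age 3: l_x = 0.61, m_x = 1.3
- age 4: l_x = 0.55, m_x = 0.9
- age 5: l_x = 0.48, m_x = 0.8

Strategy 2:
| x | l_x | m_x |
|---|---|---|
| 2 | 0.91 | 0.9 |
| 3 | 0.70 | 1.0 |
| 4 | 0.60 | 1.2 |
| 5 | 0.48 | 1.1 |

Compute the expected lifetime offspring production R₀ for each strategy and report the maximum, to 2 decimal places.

Strategy 1: R₀ = 0.84×0.6 + 0.61×1.3 + 0.55×0.9 + 0.48×0.8 = 2.1760
Strategy 2: R₀ = 0.91×0.9 + 0.70×1.0 + 0.60×1.2 + 0.48×1.1 = 2.7670
Highest R₀: strategy 2 with 2.7670.

2.77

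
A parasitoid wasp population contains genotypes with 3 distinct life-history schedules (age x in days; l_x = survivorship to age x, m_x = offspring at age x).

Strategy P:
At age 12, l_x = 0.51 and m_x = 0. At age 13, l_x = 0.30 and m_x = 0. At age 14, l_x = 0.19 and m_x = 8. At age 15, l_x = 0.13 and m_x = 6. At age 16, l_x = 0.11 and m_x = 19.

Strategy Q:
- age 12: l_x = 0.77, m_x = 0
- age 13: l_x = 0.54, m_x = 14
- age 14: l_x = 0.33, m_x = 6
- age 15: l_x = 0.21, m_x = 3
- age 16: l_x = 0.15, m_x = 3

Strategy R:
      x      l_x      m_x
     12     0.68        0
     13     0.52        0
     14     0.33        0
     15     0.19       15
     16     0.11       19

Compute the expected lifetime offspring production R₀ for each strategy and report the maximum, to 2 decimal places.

Strategy P: R₀ = 0.51×0 + 0.30×0 + 0.19×8 + 0.13×6 + 0.11×19 = 4.3900
Strategy Q: R₀ = 0.77×0 + 0.54×14 + 0.33×6 + 0.21×3 + 0.15×3 = 10.6200
Strategy R: R₀ = 0.68×0 + 0.52×0 + 0.33×0 + 0.19×15 + 0.11×19 = 4.9400
Highest R₀: strategy Q with 10.6200.

10.62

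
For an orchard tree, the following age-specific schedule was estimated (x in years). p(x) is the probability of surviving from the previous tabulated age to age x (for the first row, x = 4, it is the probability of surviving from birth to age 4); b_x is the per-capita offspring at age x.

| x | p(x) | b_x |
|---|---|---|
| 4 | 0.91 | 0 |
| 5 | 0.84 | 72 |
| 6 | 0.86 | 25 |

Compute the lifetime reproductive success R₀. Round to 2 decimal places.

71.47

Survivorship from birth: l_x = p_4·p_5·…·p_x.
  l_4 = 0.91000
  l_5 = 0.76440
  l_6 = 0.65738
R₀ = Σ l_x b_x:
  age 4: 0.91000 × 0 = 0.0000
  age 5: 0.76440 × 72 = 55.0368
  age 6: 0.65738 × 25 = 16.4345
R₀ = 0.0000 + 55.0368 + 16.4345 = 71.4713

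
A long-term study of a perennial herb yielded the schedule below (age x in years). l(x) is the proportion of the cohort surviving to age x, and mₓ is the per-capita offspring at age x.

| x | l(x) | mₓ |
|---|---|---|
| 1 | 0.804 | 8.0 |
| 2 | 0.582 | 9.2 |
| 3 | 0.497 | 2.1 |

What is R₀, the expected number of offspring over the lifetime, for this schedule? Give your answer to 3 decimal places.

12.830

R₀ = Σ l(x) mₓ:
  age 1: 0.804 × 8.0 = 6.4320
  age 2: 0.582 × 9.2 = 5.3544
  age 3: 0.497 × 2.1 = 1.0437
R₀ = 6.4320 + 5.3544 + 1.0437 = 12.8301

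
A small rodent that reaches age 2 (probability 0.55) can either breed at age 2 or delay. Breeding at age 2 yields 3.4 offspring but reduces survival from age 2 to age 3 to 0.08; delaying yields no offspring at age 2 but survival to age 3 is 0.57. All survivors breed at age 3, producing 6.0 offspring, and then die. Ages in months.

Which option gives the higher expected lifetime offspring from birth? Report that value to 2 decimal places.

breed at age 2: R₀ = 0.55 × (3.4 + 0.08 × 6.0) = 0.55 × 3.8800 = 2.1340
delay to age 3: R₀ = 0.55 × (0.57 × 6.0) = 0.55 × 3.4200 = 1.8810
Higher: breed at age 2 (2.1340).

2.13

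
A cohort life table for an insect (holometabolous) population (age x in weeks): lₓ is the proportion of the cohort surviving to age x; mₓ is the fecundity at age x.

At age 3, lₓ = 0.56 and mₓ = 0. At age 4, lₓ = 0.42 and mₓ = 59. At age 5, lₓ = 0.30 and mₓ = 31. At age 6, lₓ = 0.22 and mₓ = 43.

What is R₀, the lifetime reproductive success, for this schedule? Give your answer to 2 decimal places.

R₀ = Σ lₓ mₓ:
  age 3: 0.56 × 0 = 0.0000
  age 4: 0.42 × 59 = 24.7800
  age 5: 0.30 × 31 = 9.3000
  age 6: 0.22 × 43 = 9.4600
R₀ = 0.0000 + 24.7800 + 9.3000 + 9.4600 = 43.5400

43.54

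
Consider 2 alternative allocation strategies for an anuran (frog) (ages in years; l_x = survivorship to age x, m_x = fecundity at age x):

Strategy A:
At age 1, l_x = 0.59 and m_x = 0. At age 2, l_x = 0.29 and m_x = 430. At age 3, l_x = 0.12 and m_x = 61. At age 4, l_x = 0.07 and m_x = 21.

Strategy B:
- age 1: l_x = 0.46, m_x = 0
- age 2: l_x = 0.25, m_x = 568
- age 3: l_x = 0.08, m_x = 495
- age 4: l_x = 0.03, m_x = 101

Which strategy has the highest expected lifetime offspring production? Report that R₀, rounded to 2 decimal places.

184.63

Strategy A: R₀ = 0.59×0 + 0.29×430 + 0.12×61 + 0.07×21 = 133.4900
Strategy B: R₀ = 0.46×0 + 0.25×568 + 0.08×495 + 0.03×101 = 184.6300
Highest R₀: strategy B with 184.6300.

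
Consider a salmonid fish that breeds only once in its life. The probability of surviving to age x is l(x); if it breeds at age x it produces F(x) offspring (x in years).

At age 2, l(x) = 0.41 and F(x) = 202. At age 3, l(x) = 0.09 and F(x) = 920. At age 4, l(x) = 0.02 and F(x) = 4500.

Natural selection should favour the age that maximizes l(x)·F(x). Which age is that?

Expected offspring if breeding at age x = l(x) × F(x):
  age 2: 0.41 × 202 = 82.820
  age 3: 0.09 × 920 = 82.800
  age 4: 0.02 × 4500 = 90.000
Maximum at age 4 (90.000).

4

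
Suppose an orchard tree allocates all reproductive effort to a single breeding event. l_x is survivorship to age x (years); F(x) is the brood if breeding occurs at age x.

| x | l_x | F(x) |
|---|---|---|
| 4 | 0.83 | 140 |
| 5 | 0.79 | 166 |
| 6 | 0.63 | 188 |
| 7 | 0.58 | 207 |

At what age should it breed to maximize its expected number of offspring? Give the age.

Expected offspring if breeding at age x = l_x × F(x):
  age 4: 0.83 × 140 = 116.200
  age 5: 0.79 × 166 = 131.140
  age 6: 0.63 × 188 = 118.440
  age 7: 0.58 × 207 = 120.060
Maximum at age 5 (131.140).

5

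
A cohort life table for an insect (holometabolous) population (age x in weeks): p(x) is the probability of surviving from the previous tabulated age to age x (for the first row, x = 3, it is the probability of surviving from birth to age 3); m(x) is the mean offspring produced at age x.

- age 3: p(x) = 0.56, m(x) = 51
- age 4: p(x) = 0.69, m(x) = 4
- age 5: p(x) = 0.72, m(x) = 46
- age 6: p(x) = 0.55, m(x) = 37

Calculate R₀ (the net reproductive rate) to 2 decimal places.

Survivorship from birth: l_x = p_3·p_4·…·p_x.
  l_3 = 0.56000
  l_4 = 0.38640
  l_5 = 0.27821
  l_6 = 0.15301
R₀ = Σ l_x m(x):
  age 3: 0.56000 × 51 = 28.5600
  age 4: 0.38640 × 4 = 1.5456
  age 5: 0.27821 × 46 = 12.7977
  age 6: 0.15301 × 37 = 5.6614
R₀ = 28.5600 + 1.5456 + 12.7977 + 5.6614 = 48.5646

48.56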